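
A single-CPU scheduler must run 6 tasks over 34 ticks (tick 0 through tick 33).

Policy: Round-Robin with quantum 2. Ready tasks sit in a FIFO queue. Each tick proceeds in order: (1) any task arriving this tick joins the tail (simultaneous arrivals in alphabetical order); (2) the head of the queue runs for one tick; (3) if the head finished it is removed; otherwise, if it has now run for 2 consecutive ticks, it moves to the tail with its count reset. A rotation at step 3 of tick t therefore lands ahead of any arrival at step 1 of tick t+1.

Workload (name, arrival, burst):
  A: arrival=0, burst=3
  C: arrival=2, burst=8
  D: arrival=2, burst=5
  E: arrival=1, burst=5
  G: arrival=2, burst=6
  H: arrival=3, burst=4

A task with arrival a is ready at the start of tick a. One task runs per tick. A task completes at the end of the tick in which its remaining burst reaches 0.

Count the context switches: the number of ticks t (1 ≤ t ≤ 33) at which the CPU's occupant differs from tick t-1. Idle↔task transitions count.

t=0: queue=[A] q_used=0 → run A
t=1: queue=[A,E] q_used=1 → run A
t=2: queue=[E,A,C,D,G] q_used=0 → run E
t=3: queue=[E,A,C,D,G,H] q_used=1 → run E
t=4: queue=[A,C,D,G,H,E] q_used=0 → run A
t=5: queue=[C,D,G,H,E] q_used=0 → run C
t=6: queue=[C,D,G,H,E] q_used=1 → run C
t=7: queue=[D,G,H,E,C] q_used=0 → run D
t=8: queue=[D,G,H,E,C] q_used=1 → run D
t=9: queue=[G,H,E,C,D] q_used=0 → run G
t=10: queue=[G,H,E,C,D] q_used=1 → run G
t=11: queue=[H,E,C,D,G] q_used=0 → run H
t=12: queue=[H,E,C,D,G] q_used=1 → run H
t=13: queue=[E,C,D,G,H] q_used=0 → run E
t=14: queue=[E,C,D,G,H] q_used=1 → run E
t=15: queue=[C,D,G,H,E] q_used=0 → run C
t=16: queue=[C,D,G,H,E] q_used=1 → run C
t=17: queue=[D,G,H,E,C] q_used=0 → run D
t=18: queue=[D,G,H,E,C] q_used=1 → run D
t=19: queue=[G,H,E,C,D] q_used=0 → run G
t=20: queue=[G,H,E,C,D] q_used=1 → run G
t=21: queue=[H,E,C,D,G] q_used=0 → run H
t=22: queue=[H,E,C,D,G] q_used=1 → run H
t=23: queue=[E,C,D,G] q_used=0 → run E
t=24: queue=[C,D,G] q_used=0 → run C
t=25: queue=[C,D,G] q_used=1 → run C
t=26: queue=[D,G,C] q_used=0 → run D
t=27: queue=[G,C] q_used=0 → run G
t=28: queue=[G,C] q_used=1 → run G
t=29: queue=[C] q_used=0 → run C
t=30: queue=[C] q_used=1 → run C
t=31: (idle)
t=32: (idle)
t=33: (idle)

context switches = 17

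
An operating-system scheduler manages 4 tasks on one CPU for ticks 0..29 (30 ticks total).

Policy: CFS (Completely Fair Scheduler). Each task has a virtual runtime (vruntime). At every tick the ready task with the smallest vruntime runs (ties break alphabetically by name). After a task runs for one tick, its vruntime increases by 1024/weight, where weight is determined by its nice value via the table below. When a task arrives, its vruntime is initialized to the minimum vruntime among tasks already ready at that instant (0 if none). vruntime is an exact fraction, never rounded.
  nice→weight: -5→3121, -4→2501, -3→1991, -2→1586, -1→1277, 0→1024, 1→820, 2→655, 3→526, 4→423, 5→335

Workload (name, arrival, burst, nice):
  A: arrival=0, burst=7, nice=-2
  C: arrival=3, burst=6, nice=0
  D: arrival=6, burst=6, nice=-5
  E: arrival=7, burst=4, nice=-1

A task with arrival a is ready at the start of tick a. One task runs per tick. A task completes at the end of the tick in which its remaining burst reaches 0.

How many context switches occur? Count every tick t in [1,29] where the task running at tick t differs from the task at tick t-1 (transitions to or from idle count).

context switches = 18

t=0: vr[A=0] → run A
t=1: vr[A=512/793] → run A
t=2: vr[A=1024/793] → run A
t=3: vr[A=1536/793 C=1536/793] → run A
t=4: vr[A=2048/793 C=1536/793] → run C
t=5: vr[A=2048/793 C=2329/793] → run A
t=6: vr[A=2560/793 C=2329/793 D=2329/793] → run C
t=7: vr[A=2560/793 C=3122/793 D=2329/793 E=2329/793] → run D
t=8: vr[A=2560/793 C=3122/793 D=8080841/2474953 E=2329/793] → run E
t=9: vr[A=2560/793 C=3122/793 D=8080841/2474953 E=3786165/1012661] → run A
t=10: vr[A=3072/793 C=3122/793 D=8080841/2474953 E=3786165/1012661] → run D
t=11: vr[A=3072/793 C=3122/793 D=8892873/2474953 E=3786165/1012661] → run D
t=12: vr[A=3072/793 C=3122/793 D=9704905/2474953 E=3786165/1012661] → run E
t=13: vr[A=3072/793 C=3122/793 D=9704905/2474953 E=4598197/1012661] → run A
t=14: vr[C=3122/793 D=9704905/2474953 E=4598197/1012661] → run D
t=15: vr[C=3122/793 D=10516937/2474953 E=4598197/1012661] → run C
t=16: vr[C=3915/793 D=10516937/2474953 E=4598197/1012661] → run D
t=17: vr[C=3915/793 D=11328969/2474953 E=4598197/1012661] → run E
t=18: vr[C=3915/793 D=11328969/2474953 E=5410229/1012661] → run D
t=19: vr[C=3915/793 E=5410229/1012661] → run C
t=20: vr[C=4708/793 E=5410229/1012661] → run E
t=21: vr[C=4708/793] → run C
t=22: vr[C=5501/793] → run C
t=23: (idle)
t=24: (idle)
t=25: (idle)
t=26: (idle)
t=27: (idle)
t=28: (idle)
t=29: (idle)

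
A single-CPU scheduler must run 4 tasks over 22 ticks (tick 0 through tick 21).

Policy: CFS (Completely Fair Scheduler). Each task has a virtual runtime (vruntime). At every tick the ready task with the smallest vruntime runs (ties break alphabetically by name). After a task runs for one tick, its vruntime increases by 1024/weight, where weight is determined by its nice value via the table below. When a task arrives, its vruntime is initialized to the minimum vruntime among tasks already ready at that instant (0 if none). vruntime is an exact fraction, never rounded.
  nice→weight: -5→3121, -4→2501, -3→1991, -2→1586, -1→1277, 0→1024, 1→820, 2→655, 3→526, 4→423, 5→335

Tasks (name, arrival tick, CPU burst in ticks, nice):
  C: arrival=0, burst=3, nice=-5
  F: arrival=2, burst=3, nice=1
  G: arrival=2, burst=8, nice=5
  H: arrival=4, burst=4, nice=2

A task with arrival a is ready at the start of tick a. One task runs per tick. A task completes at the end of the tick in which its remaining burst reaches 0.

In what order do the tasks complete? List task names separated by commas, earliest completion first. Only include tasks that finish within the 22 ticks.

t=0: vr[C=0] → run C
t=1: vr[C=1024/3121] → run C
t=2: vr[C=2048/3121 F=2048/3121 G=2048/3121] → run C
t=3: vr[F=2048/3121 G=2048/3121] → run F
t=4: vr[F=1218816/639805 G=2048/3121 H=2048/3121] → run G
t=5: vr[F=1218816/639805 G=3881984/1045535 H=2048/3121] → run H
t=6: vr[F=1218816/639805 G=3881984/1045535 H=4537344/2044255] → run F
t=7: vr[F=2017792/639805 G=3881984/1045535 H=4537344/2044255] → run H
t=8: vr[F=2017792/639805 G=3881984/1045535 H=7733248/2044255] → run F
t=9: vr[G=3881984/1045535 H=7733248/2044255] → run G
t=10: vr[G=7077888/1045535 H=7733248/2044255] → run H
t=11: vr[G=7077888/1045535 H=10929152/2044255] → run H
t=12: vr[G=7077888/1045535] → run G
t=13: vr[G=10273792/1045535] → run G
t=14: vr[G=13469696/1045535] → run G
t=15: vr[G=3333120/209107] → run G
t=16: vr[G=19861504/1045535] → run G
t=17: vr[G=23057408/1045535] → run G
t=18: (idle)
t=19: (idle)
t=20: (idle)
t=21: (idle)

completion order = C, F, H, G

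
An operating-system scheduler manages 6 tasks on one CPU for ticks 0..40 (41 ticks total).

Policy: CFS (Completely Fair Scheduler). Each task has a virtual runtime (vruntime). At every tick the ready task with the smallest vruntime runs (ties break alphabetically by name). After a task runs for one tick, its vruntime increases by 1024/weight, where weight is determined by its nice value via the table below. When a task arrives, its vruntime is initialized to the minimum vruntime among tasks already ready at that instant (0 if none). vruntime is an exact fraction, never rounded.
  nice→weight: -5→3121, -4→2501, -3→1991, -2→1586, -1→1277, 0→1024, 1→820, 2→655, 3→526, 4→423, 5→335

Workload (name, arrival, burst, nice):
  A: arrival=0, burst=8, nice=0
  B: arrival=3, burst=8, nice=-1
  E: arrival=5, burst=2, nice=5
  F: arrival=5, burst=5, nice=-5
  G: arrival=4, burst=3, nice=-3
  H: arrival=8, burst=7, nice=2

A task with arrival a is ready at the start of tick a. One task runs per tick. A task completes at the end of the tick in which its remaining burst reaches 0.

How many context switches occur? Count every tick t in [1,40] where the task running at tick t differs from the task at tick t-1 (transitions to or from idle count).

context switches = 27

t=0: vr[A=0] → run A
t=1: vr[A=1] → run A
t=2: vr[A=2] → run A
t=3: vr[A=3 B=3] → run A
t=4: vr[A=4 B=3 G=3] → run B
t=5: vr[A=4 B=4855/1277 E=3 F=3 G=3] → run E
t=6: vr[A=4 B=4855/1277 E=2029/335 F=3 G=3] → run F
t=7: vr[A=4 B=4855/1277 E=2029/335 F=10387/3121 G=3] → run G
t=8: vr[A=4 B=4855/1277 E=2029/335 F=10387/3121 G=6997/1991 H=10387/3121] → run F
t=9: vr[A=4 B=4855/1277 E=2029/335 F=11411/3121 G=6997/1991 H=10387/3121] → run H
t=10: vr[A=4 B=4855/1277 E=2029/335 F=11411/3121 G=6997/1991 H=9999389/2044255] → run G
t=11: vr[A=4 B=4855/1277 E=2029/335 F=11411/3121 G=8021/1991 H=9999389/2044255] → run F
t=12: vr[A=4 B=4855/1277 E=2029/335 F=12435/3121 G=8021/1991 H=9999389/2044255] → run B
t=13: vr[A=4 B=5879/1277 E=2029/335 F=12435/3121 G=8021/1991 H=9999389/2044255] → run F
t=14: vr[A=4 B=5879/1277 E=2029/335 F=13459/3121 G=8021/1991 H=9999389/2044255] → run A
t=15: vr[A=5 B=5879/1277 E=2029/335 F=13459/3121 G=8021/1991 H=9999389/2044255] → run G
t=16: vr[A=5 B=5879/1277 E=2029/335 F=13459/3121 H=9999389/2044255] → run F
t=17: vr[A=5 B=5879/1277 E=2029/335 H=9999389/2044255] → run B
t=18: vr[A=5 B=6903/1277 E=2029/335 H=9999389/2044255] → run H
t=19: vr[A=5 B=6903/1277 E=2029/335 H=13195293/2044255] → run A
t=20: vr[A=6 B=6903/1277 E=2029/335 H=13195293/2044255] → run B
t=21: vr[A=6 B=7927/1277 E=2029/335 H=13195293/2044255] → run A
t=22: vr[A=7 B=7927/1277 E=2029/335 H=13195293/2044255] → run E
t=23: vr[A=7 B=7927/1277 H=13195293/2044255] → run B
t=24: vr[A=7 B=8951/1277 H=13195293/2044255] → run H
t=25: vr[A=7 B=8951/1277 H=16391197/2044255] → run A
t=26: vr[B=8951/1277 H=16391197/2044255] → run B
t=27: vr[B=9975/1277 H=16391197/2044255] → run B
t=28: vr[B=10999/1277 H=16391197/2044255] → run H
t=29: vr[B=10999/1277 H=19587101/2044255] → run B
t=30: vr[H=19587101/2044255] → run H
t=31: vr[H=4556601/408851] → run H
t=32: vr[H=25978909/2044255] → run H
t=33: (idle)
t=34: (idle)
t=35: (idle)
t=36: (idle)
t=37: (idle)
t=38: (idle)
t=39: (idle)
t=40: (idle)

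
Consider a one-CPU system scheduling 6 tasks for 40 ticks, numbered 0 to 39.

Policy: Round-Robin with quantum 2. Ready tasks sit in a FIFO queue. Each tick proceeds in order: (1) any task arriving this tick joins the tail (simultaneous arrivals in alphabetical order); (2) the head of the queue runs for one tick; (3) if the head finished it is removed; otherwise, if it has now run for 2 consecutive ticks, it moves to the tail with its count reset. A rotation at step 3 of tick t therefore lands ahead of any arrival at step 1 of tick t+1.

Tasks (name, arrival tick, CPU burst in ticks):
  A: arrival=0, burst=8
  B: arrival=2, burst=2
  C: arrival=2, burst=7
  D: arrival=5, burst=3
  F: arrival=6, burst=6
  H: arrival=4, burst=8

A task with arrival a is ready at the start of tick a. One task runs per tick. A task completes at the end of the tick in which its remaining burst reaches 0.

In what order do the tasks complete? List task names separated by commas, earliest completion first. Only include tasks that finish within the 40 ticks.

t=0: queue=[A] q_used=0 → run A
t=1: queue=[A] q_used=1 → run A
t=2: queue=[A,B,C] q_used=0 → run A
t=3: queue=[A,B,C] q_used=1 → run A
t=4: queue=[B,C,A,H] q_used=0 → run B
t=5: queue=[B,C,A,H,D] q_used=1 → run B
t=6: queue=[C,A,H,D,F] q_used=0 → run C
t=7: queue=[C,A,H,D,F] q_used=1 → run C
t=8: queue=[A,H,D,F,C] q_used=0 → run A
t=9: queue=[A,H,D,F,C] q_used=1 → run A
t=10: queue=[H,D,F,C,A] q_used=0 → run H
t=11: queue=[H,D,F,C,A] q_used=1 → run H
t=12: queue=[D,F,C,A,H] q_used=0 → run D
t=13: queue=[D,F,C,A,H] q_used=1 → run D
t=14: queue=[F,C,A,H,D] q_used=0 → run F
t=15: queue=[F,C,A,H,D] q_used=1 → run F
t=16: queue=[C,A,H,D,F] q_used=0 → run C
t=17: queue=[C,A,H,D,F] q_used=1 → run C
t=18: queue=[A,H,D,F,C] q_used=0 → run A
t=19: queue=[A,H,D,F,C] q_used=1 → run A
t=20: queue=[H,D,F,C] q_used=0 → run H
t=21: queue=[H,D,F,C] q_used=1 → run H
t=22: queue=[D,F,C,H] q_used=0 → run D
t=23: queue=[F,C,H] q_used=0 → run F
t=24: queue=[F,C,H] q_used=1 → run F
t=25: queue=[C,H,F] q_used=0 → run C
t=26: queue=[C,H,F] q_used=1 → run C
t=27: queue=[H,F,C] q_used=0 → run H
t=28: queue=[H,F,C] q_used=1 → run H
t=29: queue=[F,C,H] q_used=0 → run F
t=30: queue=[F,C,H] q_used=1 → run F
t=31: queue=[C,H] q_used=0 → run C
t=32: queue=[H] q_used=0 → run H
t=33: queue=[H] q_used=1 → run H
t=34: (idle)
t=35: (idle)
t=36: (idle)
t=37: (idle)
t=38: (idle)
t=39: (idle)

completion order = B, A, D, F, C, H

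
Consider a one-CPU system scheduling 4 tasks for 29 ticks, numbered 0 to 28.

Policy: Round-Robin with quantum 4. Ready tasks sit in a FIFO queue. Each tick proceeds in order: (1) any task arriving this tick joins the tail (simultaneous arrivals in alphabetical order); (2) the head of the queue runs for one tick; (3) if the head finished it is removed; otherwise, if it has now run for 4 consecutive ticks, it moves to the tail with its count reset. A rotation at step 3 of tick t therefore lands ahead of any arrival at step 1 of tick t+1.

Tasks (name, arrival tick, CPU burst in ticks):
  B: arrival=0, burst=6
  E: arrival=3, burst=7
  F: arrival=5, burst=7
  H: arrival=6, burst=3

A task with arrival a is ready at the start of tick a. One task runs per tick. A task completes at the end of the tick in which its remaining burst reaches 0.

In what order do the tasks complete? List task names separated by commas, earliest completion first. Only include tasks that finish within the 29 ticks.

t=0: queue=[B] q_used=0 → run B
t=1: queue=[B] q_used=1 → run B
t=2: queue=[B] q_used=2 → run B
t=3: queue=[B,E] q_used=3 → run B
t=4: queue=[E,B] q_used=0 → run E
t=5: queue=[E,B,F] q_used=1 → run E
t=6: queue=[E,B,F,H] q_used=2 → run E
t=7: queue=[E,B,F,H] q_used=3 → run E
t=8: queue=[B,F,H,E] q_used=0 → run B
t=9: queue=[B,F,H,E] q_used=1 → run B
t=10: queue=[F,H,E] q_used=0 → run F
t=11: queue=[F,H,E] q_used=1 → run F
t=12: queue=[F,H,E] q_used=2 → run F
t=13: queue=[F,H,E] q_used=3 → run F
t=14: queue=[H,E,F] q_used=0 → run H
t=15: queue=[H,E,F] q_used=1 → run H
t=16: queue=[H,E,F] q_used=2 → run H
t=17: queue=[E,F] q_used=0 → run E
t=18: queue=[E,F] q_used=1 → run E
t=19: queue=[E,F] q_used=2 → run E
t=20: queue=[F] q_used=0 → run F
t=21: queue=[F] q_used=1 → run F
t=22: queue=[F] q_used=2 → run F
t=23: (idle)
t=24: (idle)
t=25: (idle)
t=26: (idle)
t=27: (idle)
t=28: (idle)

completion order = B, H, E, F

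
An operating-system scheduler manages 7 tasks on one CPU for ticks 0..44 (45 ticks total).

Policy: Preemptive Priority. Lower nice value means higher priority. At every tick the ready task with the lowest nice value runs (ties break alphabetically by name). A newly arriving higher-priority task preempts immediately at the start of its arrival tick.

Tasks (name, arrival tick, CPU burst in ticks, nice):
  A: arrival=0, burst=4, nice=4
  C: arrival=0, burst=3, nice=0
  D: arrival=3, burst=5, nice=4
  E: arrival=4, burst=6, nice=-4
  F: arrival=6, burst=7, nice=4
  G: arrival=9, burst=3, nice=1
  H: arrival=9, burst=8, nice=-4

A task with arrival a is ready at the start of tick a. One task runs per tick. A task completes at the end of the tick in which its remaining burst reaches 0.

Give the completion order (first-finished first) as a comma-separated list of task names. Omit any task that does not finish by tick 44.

completion order = C, E, H, G, A, D, F

t=0: ready={A,C} → run C
t=1: ready={A,C} → run C
t=2: ready={A,C} → run C
t=3: ready={A,D} → run A
t=4: ready={A,D,E} → run E
t=5: ready={A,D,E} → run E
t=6: ready={A,D,E,F} → run E
t=7: ready={A,D,E,F} → run E
t=8: ready={A,D,E,F} → run E
t=9: ready={A,D,E,F,G,H} → run E
t=10: ready={A,D,F,G,H} → run H
t=11: ready={A,D,F,G,H} → run H
t=12: ready={A,D,F,G,H} → run H
t=13: ready={A,D,F,G,H} → run H
t=14: ready={A,D,F,G,H} → run H
t=15: ready={A,D,F,G,H} → run H
t=16: ready={A,D,F,G,H} → run H
t=17: ready={A,D,F,G,H} → run H
t=18: ready={A,D,F,G} → run G
t=19: ready={A,D,F,G} → run G
t=20: ready={A,D,F,G} → run G
t=21: ready={A,D,F} → run A
t=22: ready={A,D,F} → run A
t=23: ready={A,D,F} → run A
t=24: ready={D,F} → run D
t=25: ready={D,F} → run D
t=26: ready={D,F} → run D
t=27: ready={D,F} → run D
t=28: ready={D,F} → run D
t=29: ready={F} → run F
t=30: ready={F} → run F
t=31: ready={F} → run F
t=32: ready={F} → run F
t=33: ready={F} → run F
t=34: ready={F} → run F
t=35: ready={F} → run F
t=36: (idle)
t=37: (idle)
t=38: (idle)
t=39: (idle)
t=40: (idle)
t=41: (idle)
t=42: (idle)
t=43: (idle)
t=44: (idle)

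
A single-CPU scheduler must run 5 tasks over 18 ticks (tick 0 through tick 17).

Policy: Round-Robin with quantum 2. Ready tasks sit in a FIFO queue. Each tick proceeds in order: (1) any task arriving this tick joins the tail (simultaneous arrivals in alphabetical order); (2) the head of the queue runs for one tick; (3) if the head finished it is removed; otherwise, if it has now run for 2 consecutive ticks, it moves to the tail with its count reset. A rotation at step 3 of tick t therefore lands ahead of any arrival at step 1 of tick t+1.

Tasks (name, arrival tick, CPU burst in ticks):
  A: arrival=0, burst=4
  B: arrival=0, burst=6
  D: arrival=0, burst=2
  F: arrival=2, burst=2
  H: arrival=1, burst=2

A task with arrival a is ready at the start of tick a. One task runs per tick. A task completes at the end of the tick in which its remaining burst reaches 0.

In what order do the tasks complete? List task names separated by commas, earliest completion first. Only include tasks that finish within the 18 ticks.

completion order = D, H, A, F, B

t=0: queue=[A,B,D] q_used=0 → run A
t=1: queue=[A,B,D,H] q_used=1 → run A
t=2: queue=[B,D,H,A,F] q_used=0 → run B
t=3: queue=[B,D,H,A,F] q_used=1 → run B
t=4: queue=[D,H,A,F,B] q_used=0 → run D
t=5: queue=[D,H,A,F,B] q_used=1 → run D
t=6: queue=[H,A,F,B] q_used=0 → run H
t=7: queue=[H,A,F,B] q_used=1 → run H
t=8: queue=[A,F,B] q_used=0 → run A
t=9: queue=[A,F,B] q_used=1 → run A
t=10: queue=[F,B] q_used=0 → run F
t=11: queue=[F,B] q_used=1 → run F
t=12: queue=[B] q_used=0 → run B
t=13: queue=[B] q_used=1 → run B
t=14: queue=[B] q_used=0 → run B
t=15: queue=[B] q_used=1 → run B
t=16: (idle)
t=17: (idle)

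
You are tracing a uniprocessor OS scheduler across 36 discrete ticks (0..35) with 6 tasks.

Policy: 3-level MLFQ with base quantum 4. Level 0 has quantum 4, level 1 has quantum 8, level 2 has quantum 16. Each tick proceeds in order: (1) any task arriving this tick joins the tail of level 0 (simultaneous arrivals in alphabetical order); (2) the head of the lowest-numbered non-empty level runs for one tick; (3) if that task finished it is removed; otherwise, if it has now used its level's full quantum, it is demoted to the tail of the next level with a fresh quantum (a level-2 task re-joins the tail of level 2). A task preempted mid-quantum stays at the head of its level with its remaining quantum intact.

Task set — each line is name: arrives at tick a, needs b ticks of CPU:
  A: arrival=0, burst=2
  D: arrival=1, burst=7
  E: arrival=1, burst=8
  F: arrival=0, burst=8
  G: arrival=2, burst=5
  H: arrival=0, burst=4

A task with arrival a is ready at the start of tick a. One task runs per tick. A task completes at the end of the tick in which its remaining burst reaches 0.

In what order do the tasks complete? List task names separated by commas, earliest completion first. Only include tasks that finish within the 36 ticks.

completion order = A, H, F, D, E, G

t=0: L0/L1/L2 = AFH/-/- → run A
t=1: L0/L1/L2 = AFHDE/-/- → run A
t=2: L0/L1/L2 = FHDEG/-/- → run F
t=3: L0/L1/L2 = FHDEG/-/- → run F
t=4: L0/L1/L2 = FHDEG/-/- → run F
t=5: L0/L1/L2 = FHDEG/-/- → run F
t=6: L0/L1/L2 = HDEG/F/- → run H
t=7: L0/L1/L2 = HDEG/F/- → run H
t=8: L0/L1/L2 = HDEG/F/- → run H
t=9: L0/L1/L2 = HDEG/F/- → run H
t=10: L0/L1/L2 = DEG/F/- → run D
t=11: L0/L1/L2 = DEG/F/- → run D
t=12: L0/L1/L2 = DEG/F/- → run D
t=13: L0/L1/L2 = DEG/F/- → run D
t=14: L0/L1/L2 = EG/FD/- → run E
t=15: L0/L1/L2 = EG/FD/- → run E
t=16: L0/L1/L2 = EG/FD/- → run E
t=17: L0/L1/L2 = EG/FD/- → run E
t=18: L0/L1/L2 = G/FDE/- → run G
t=19: L0/L1/L2 = G/FDE/- → run G
t=20: L0/L1/L2 = G/FDE/- → run G
t=21: L0/L1/L2 = G/FDE/- → run G
t=22: L0/L1/L2 = -/FDEG/- → run F
t=23: L0/L1/L2 = -/FDEG/- → run F
t=24: L0/L1/L2 = -/FDEG/- → run F
t=25: L0/L1/L2 = -/FDEG/- → run F
t=26: L0/L1/L2 = -/DEG/- → run D
t=27: L0/L1/L2 = -/DEG/- → run D
t=28: L0/L1/L2 = -/DEG/- → run D
t=29: L0/L1/L2 = -/EG/- → run E
t=30: L0/L1/L2 = -/EG/- → run E
t=31: L0/L1/L2 = -/EG/- → run E
t=32: L0/L1/L2 = -/EG/- → run E
t=33: L0/L1/L2 = -/G/- → run G
t=34: (idle)
t=35: (idle)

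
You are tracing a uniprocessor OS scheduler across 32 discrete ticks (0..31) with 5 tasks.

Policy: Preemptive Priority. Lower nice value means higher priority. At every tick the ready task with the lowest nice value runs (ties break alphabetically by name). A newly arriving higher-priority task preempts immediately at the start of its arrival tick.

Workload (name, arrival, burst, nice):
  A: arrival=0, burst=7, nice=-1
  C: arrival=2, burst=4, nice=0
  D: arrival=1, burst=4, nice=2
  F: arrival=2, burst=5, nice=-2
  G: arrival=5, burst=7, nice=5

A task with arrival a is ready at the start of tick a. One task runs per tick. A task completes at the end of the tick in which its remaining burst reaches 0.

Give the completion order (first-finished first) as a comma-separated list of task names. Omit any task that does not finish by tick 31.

completion order = F, A, C, D, G

t=0: ready={A} → run A
t=1: ready={A,D} → run A
t=2: ready={A,C,D,F} → run F
t=3: ready={A,C,D,F} → run F
t=4: ready={A,C,D,F} → run F
t=5: ready={A,C,D,F,G} → run F
t=6: ready={A,C,D,F,G} → run F
t=7: ready={A,C,D,G} → run A
t=8: ready={A,C,D,G} → run A
t=9: ready={A,C,D,G} → run A
t=10: ready={A,C,D,G} → run A
t=11: ready={A,C,D,G} → run A
t=12: ready={C,D,G} → run C
t=13: ready={C,D,G} → run C
t=14: ready={C,D,G} → run C
t=15: ready={C,D,G} → run C
t=16: ready={D,G} → run D
t=17: ready={D,G} → run D
t=18: ready={D,G} → run D
t=19: ready={D,G} → run D
t=20: ready={G} → run G
t=21: ready={G} → run G
t=22: ready={G} → run G
t=23: ready={G} → run G
t=24: ready={G} → run G
t=25: ready={G} → run G
t=26: ready={G} → run G
t=27: (idle)
t=28: (idle)
t=29: (idle)
t=30: (idle)
t=31: (idle)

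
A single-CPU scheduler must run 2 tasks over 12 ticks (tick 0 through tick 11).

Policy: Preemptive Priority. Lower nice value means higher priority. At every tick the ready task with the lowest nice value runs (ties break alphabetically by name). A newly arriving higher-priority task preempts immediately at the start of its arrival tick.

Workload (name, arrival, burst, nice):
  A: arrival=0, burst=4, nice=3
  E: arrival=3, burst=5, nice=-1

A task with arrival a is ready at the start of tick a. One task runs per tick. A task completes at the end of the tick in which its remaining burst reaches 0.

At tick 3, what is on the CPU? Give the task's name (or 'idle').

t=0: ready={A} → run A
t=1: ready={A} → run A
t=2: ready={A} → run A
t=3: ready={A,E} → run E
t=4: ready={A,E} → run E
t=5: ready={A,E} → run E
t=6: ready={A,E} → run E
t=7: ready={A,E} → run E
t=8: ready={A} → run A
t=9: (idle)
t=10: (idle)
t=11: (idle)

running at tick 3 = E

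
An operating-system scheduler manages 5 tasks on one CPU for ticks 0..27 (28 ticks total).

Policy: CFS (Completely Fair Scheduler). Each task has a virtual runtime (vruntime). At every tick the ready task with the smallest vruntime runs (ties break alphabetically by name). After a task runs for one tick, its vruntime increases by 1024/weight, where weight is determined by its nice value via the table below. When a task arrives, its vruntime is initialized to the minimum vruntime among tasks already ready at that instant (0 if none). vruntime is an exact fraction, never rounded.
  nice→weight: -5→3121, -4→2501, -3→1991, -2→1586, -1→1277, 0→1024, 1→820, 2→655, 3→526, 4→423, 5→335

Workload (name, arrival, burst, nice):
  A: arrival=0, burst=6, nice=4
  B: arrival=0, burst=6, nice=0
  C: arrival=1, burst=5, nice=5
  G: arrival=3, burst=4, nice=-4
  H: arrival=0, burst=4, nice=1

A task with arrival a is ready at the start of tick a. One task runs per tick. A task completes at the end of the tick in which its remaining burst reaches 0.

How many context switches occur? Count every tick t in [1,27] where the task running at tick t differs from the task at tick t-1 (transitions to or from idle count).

context switches = 23

t=0: vr[A=0 B=0 H=0] → run A
t=1: vr[A=1024/423 B=0 C=0 H=0] → run B
t=2: vr[A=1024/423 B=1 C=0 H=0] → run C
t=3: vr[A=1024/423 B=1 C=1024/335 G=0 H=0] → run G
t=4: vr[A=1024/423 B=1 C=1024/335 G=1024/2501 H=0] → run H
t=5: vr[A=1024/423 B=1 C=1024/335 G=1024/2501 H=256/205] → run G
t=6: vr[A=1024/423 B=1 C=1024/335 G=2048/2501 H=256/205] → run G
t=7: vr[A=1024/423 B=1 C=1024/335 G=3072/2501 H=256/205] → run B
t=8: vr[A=1024/423 B=2 C=1024/335 G=3072/2501 H=256/205] → run G
t=9: vr[A=1024/423 B=2 C=1024/335 H=256/205] → run H
t=10: vr[A=1024/423 B=2 C=1024/335 H=512/205] → run B
t=11: vr[A=1024/423 B=3 C=1024/335 H=512/205] → run A
t=12: vr[A=2048/423 B=3 C=1024/335 H=512/205] → run H
t=13: vr[A=2048/423 B=3 C=1024/335 H=768/205] → run B
t=14: vr[A=2048/423 B=4 C=1024/335 H=768/205] → run C
t=15: vr[A=2048/423 B=4 C=2048/335 H=768/205] → run H
t=16: vr[A=2048/423 B=4 C=2048/335] → run B
t=17: vr[A=2048/423 B=5 C=2048/335] → run A
t=18: vr[A=1024/141 B=5 C=2048/335] → run B
t=19: vr[A=1024/141 C=2048/335] → run C
t=20: vr[A=1024/141 C=3072/335] → run A
t=21: vr[A=4096/423 C=3072/335] → run C
t=22: vr[A=4096/423 C=4096/335] → run A
t=23: vr[A=5120/423 C=4096/335] → run A
t=24: vr[C=4096/335] → run C
t=25: (idle)
t=26: (idle)
t=27: (idle)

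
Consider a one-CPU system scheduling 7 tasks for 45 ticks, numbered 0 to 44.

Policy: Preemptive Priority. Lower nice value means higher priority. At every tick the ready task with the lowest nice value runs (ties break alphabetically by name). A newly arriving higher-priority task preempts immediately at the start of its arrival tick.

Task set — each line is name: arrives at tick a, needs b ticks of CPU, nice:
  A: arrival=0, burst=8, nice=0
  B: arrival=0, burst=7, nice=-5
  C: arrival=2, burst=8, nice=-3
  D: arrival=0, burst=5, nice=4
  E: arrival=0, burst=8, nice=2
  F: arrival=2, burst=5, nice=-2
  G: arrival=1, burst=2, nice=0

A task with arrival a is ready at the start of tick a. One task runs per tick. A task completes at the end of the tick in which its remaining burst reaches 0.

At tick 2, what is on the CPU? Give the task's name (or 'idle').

running at tick 2 = B

t=0: ready={A,B,D,E} → run B
t=1: ready={A,B,D,E,G} → run B
t=2: ready={A,B,C,D,E,F,G} → run B
t=3: ready={A,B,C,D,E,F,G} → run B
t=4: ready={A,B,C,D,E,F,G} → run B
t=5: ready={A,B,C,D,E,F,G} → run B
t=6: ready={A,B,C,D,E,F,G} → run B
t=7: ready={A,C,D,E,F,G} → run C
t=8: ready={A,C,D,E,F,G} → run C
t=9: ready={A,C,D,E,F,G} → run C
t=10: ready={A,C,D,E,F,G} → run C
t=11: ready={A,C,D,E,F,G} → run C
t=12: ready={A,C,D,E,F,G} → run C
t=13: ready={A,C,D,E,F,G} → run C
t=14: ready={A,C,D,E,F,G} → run C
t=15: ready={A,D,E,F,G} → run F
t=16: ready={A,D,E,F,G} → run F
t=17: ready={A,D,E,F,G} → run F
t=18: ready={A,D,E,F,G} → run F
t=19: ready={A,D,E,F,G} → run F
t=20: ready={A,D,E,G} → run A
t=21: ready={A,D,E,G} → run A
t=22: ready={A,D,E,G} → run A
t=23: ready={A,D,E,G} → run A
t=24: ready={A,D,E,G} → run A
t=25: ready={A,D,E,G} → run A
t=26: ready={A,D,E,G} → run A
t=27: ready={A,D,E,G} → run A
t=28: ready={D,E,G} → run G
t=29: ready={D,E,G} → run G
t=30: ready={D,E} → run E
t=31: ready={D,E} → run E
t=32: ready={D,E} → run E
t=33: ready={D,E} → run E
t=34: ready={D,E} → run E
t=35: ready={D,E} → run E
t=36: ready={D,E} → run E
t=37: ready={D,E} → run E
t=38: ready={D} → run D
t=39: ready={D} → run D
t=40: ready={D} → run D
t=41: ready={D} → run D
t=42: ready={D} → run D
t=43: (idle)
t=44: (idle)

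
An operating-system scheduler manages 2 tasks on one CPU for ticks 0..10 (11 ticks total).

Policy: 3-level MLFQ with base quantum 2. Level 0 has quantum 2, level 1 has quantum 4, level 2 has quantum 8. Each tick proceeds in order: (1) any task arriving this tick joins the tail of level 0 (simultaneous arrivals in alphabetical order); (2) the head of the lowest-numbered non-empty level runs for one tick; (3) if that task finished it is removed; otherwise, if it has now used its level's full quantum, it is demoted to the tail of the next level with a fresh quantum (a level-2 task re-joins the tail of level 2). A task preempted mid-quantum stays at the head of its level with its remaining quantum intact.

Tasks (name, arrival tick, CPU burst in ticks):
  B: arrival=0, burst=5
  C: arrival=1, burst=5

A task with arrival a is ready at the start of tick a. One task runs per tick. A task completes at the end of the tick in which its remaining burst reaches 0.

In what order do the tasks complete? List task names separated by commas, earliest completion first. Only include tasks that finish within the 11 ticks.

t=0: L0/L1/L2 = B/-/- → run B
t=1: L0/L1/L2 = BC/-/- → run B
t=2: L0/L1/L2 = C/B/- → run C
t=3: L0/L1/L2 = C/B/- → run C
t=4: L0/L1/L2 = -/BC/- → run B
t=5: L0/L1/L2 = -/BC/- → run B
t=6: L0/L1/L2 = -/BC/- → run B
t=7: L0/L1/L2 = -/C/- → run C
t=8: L0/L1/L2 = -/C/- → run C
t=9: L0/L1/L2 = -/C/- → run C
t=10: (idle)

completion order = B, C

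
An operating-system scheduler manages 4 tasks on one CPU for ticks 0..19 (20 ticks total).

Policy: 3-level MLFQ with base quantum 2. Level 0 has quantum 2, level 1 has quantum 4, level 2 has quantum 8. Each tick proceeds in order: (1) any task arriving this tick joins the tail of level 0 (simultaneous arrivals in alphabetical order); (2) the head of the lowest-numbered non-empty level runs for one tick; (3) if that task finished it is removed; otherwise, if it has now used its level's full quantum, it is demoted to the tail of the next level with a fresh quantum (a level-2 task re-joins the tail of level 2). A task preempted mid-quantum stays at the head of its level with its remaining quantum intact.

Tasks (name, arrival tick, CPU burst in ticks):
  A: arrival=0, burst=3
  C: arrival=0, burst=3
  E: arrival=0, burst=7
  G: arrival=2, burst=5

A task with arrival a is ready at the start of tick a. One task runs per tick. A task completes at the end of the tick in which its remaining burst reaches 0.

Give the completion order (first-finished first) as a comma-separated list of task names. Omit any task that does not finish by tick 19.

completion order = A, C, G, E

t=0: L0/L1/L2 = ACE/-/- → run A
t=1: L0/L1/L2 = ACE/-/- → run A
t=2: L0/L1/L2 = CEG/A/- → run C
t=3: L0/L1/L2 = CEG/A/- → run C
t=4: L0/L1/L2 = EG/AC/- → run E
t=5: L0/L1/L2 = EG/AC/- → run E
t=6: L0/L1/L2 = G/ACE/- → run G
t=7: L0/L1/L2 = G/ACE/- → run G
t=8: L0/L1/L2 = -/ACEG/- → run A
t=9: L0/L1/L2 = -/CEG/- → run C
t=10: L0/L1/L2 = -/EG/- → run E
t=11: L0/L1/L2 = -/EG/- → run E
t=12: L0/L1/L2 = -/EG/- → run E
t=13: L0/L1/L2 = -/EG/- → run E
t=14: L0/L1/L2 = -/G/E → run G
t=15: L0/L1/L2 = -/G/E → run G
t=16: L0/L1/L2 = -/G/E → run G
t=17: L0/L1/L2 = -/-/E → run E
t=18: (idle)
t=19: (idle)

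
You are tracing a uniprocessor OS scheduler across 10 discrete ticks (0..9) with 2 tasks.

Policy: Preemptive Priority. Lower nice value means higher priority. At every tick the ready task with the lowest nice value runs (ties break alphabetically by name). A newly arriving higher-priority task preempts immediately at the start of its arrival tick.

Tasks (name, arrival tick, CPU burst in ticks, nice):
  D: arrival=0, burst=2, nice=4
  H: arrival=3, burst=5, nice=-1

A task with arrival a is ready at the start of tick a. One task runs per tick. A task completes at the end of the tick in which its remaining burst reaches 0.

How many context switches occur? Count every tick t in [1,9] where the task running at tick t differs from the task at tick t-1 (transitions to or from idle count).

t=0: ready={D} → run D
t=1: ready={D} → run D
t=2: (idle)
t=3: ready={H} → run H
t=4: ready={H} → run H
t=5: ready={H} → run H
t=6: ready={H} → run H
t=7: ready={H} → run H
t=8: (idle)
t=9: (idle)

context switches = 3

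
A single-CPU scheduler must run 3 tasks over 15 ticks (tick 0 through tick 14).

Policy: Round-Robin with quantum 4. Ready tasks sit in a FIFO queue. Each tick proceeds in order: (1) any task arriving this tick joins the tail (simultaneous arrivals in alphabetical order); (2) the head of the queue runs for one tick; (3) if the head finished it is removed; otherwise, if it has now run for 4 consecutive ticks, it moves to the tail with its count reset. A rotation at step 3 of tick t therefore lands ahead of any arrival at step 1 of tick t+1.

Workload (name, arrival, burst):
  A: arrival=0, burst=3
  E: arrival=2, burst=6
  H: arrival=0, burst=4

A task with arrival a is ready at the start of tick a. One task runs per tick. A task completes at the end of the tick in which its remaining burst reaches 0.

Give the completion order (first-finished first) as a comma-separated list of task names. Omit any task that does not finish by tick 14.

completion order = A, H, E

t=0: queue=[A,H] q_used=0 → run A
t=1: queue=[A,H] q_used=1 → run A
t=2: queue=[A,H,E] q_used=2 → run A
t=3: queue=[H,E] q_used=0 → run H
t=4: queue=[H,E] q_used=1 → run H
t=5: queue=[H,E] q_used=2 → run H
t=6: queue=[H,E] q_used=3 → run H
t=7: queue=[E] q_used=0 → run E
t=8: queue=[E] q_used=1 → run E
t=9: queue=[E] q_used=2 → run E
t=10: queue=[E] q_used=3 → run E
t=11: queue=[E] q_used=0 → run E
t=12: queue=[E] q_used=1 → run E
t=13: (idle)
t=14: (idle)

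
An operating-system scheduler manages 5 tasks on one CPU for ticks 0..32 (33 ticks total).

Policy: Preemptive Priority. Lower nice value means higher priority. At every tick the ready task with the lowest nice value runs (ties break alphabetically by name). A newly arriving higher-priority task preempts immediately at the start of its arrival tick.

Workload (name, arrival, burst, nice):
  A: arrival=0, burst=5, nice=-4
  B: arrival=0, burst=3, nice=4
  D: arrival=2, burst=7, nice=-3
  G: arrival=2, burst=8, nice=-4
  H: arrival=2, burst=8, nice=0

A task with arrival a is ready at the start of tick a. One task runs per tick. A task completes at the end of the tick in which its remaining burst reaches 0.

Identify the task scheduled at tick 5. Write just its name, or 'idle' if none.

t=0: ready={A,B} → run A
t=1: ready={A,B} → run A
t=2: ready={A,B,D,G,H} → run A
t=3: ready={A,B,D,G,H} → run A
t=4: ready={A,B,D,G,H} → run A
t=5: ready={B,D,G,H} → run G
t=6: ready={B,D,G,H} → run G
t=7: ready={B,D,G,H} → run G
t=8: ready={B,D,G,H} → run G
t=9: ready={B,D,G,H} → run G
t=10: ready={B,D,G,H} → run G
t=11: ready={B,D,G,H} → run G
t=12: ready={B,D,G,H} → run G
t=13: ready={B,D,H} → run D
t=14: ready={B,D,H} → run D
t=15: ready={B,D,H} → run D
t=16: ready={B,D,H} → run D
t=17: ready={B,D,H} → run D
t=18: ready={B,D,H} → run D
t=19: ready={B,D,H} → run D
t=20: ready={B,H} → run H
t=21: ready={B,H} → run H
t=22: ready={B,H} → run H
t=23: ready={B,H} → run H
t=24: ready={B,H} → run H
t=25: ready={B,H} → run H
t=26: ready={B,H} → run H
t=27: ready={B,H} → run H
t=28: ready={B} → run B
t=29: ready={B} → run B
t=30: ready={B} → run B
t=31: (idle)
t=32: (idle)

running at tick 5 = G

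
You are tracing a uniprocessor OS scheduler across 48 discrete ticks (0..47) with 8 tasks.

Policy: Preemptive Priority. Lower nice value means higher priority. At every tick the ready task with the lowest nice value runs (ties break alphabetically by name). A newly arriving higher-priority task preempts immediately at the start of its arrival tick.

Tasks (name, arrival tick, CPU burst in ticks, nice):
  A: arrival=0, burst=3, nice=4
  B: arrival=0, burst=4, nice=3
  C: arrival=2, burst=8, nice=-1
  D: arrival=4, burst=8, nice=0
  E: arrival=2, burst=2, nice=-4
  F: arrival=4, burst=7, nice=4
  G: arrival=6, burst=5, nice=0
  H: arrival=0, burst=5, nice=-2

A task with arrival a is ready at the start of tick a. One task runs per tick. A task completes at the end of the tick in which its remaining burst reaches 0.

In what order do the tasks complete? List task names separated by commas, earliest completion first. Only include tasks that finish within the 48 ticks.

completion order = E, H, C, D, G, B, A, F

t=0: ready={A,B,H} → run H
t=1: ready={A,B,H} → run H
t=2: ready={A,B,C,E,H} → run E
t=3: ready={A,B,C,E,H} → run E
t=4: ready={A,B,C,D,F,H} → run H
t=5: ready={A,B,C,D,F,H} → run H
t=6: ready={A,B,C,D,F,G,H} → run H
t=7: ready={A,B,C,D,F,G} → run C
t=8: ready={A,B,C,D,F,G} → run C
t=9: ready={A,B,C,D,F,G} → run C
t=10: ready={A,B,C,D,F,G} → run C
t=11: ready={A,B,C,D,F,G} → run C
t=12: ready={A,B,C,D,F,G} → run C
t=13: ready={A,B,C,D,F,G} → run C
t=14: ready={A,B,C,D,F,G} → run C
t=15: ready={A,B,D,F,G} → run D
t=16: ready={A,B,D,F,G} → run D
t=17: ready={A,B,D,F,G} → run D
t=18: ready={A,B,D,F,G} → run D
t=19: ready={A,B,D,F,G} → run D
t=20: ready={A,B,D,F,G} → run D
t=21: ready={A,B,D,F,G} → run D
t=22: ready={A,B,D,F,G} → run D
t=23: ready={A,B,F,G} → run G
t=24: ready={A,B,F,G} → run G
t=25: ready={A,B,F,G} → run G
t=26: ready={A,B,F,G} → run G
t=27: ready={A,B,F,G} → run G
t=28: ready={A,B,F} → run B
t=29: ready={A,B,F} → run B
t=30: ready={A,B,F} → run B
t=31: ready={A,B,F} → run B
t=32: ready={A,F} → run A
t=33: ready={A,F} → run A
t=34: ready={A,F} → run A
t=35: ready={F} → run F
t=36: ready={F} → run F
t=37: ready={F} → run F
t=38: ready={F} → run F
t=39: ready={F} → run F
t=40: ready={F} → run F
t=41: ready={F} → run F
t=42: (idle)
t=43: (idle)
t=44: (idle)
t=45: (idle)
t=46: (idle)
t=47: (idle)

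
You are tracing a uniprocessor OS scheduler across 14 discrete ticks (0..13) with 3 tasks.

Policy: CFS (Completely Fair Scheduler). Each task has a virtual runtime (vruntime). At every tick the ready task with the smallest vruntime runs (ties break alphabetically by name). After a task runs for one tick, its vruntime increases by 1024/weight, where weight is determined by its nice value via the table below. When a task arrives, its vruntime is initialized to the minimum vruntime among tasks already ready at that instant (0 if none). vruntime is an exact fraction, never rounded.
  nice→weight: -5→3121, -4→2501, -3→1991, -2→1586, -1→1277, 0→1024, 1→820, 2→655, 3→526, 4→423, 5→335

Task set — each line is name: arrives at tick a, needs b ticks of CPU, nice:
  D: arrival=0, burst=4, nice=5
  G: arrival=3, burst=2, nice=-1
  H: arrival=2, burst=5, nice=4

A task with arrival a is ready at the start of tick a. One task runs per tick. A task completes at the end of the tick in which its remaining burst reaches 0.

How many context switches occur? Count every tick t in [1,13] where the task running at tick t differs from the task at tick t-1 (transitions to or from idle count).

t=0: vr[D=0] → run D
t=1: vr[D=1024/335] → run D
t=2: vr[D=2048/335 H=2048/335] → run D
t=3: vr[D=3072/335 G=2048/335 H=2048/335] → run G
t=4: vr[D=3072/335 G=2958336/427795 H=2048/335] → run H
t=5: vr[D=3072/335 G=2958336/427795 H=1209344/141705] → run G
t=6: vr[D=3072/335 H=1209344/141705] → run H
t=7: vr[D=3072/335 H=1552384/141705] → run D
t=8: vr[H=1552384/141705] → run H
t=9: vr[H=631808/47235] → run H
t=10: vr[H=2238464/141705] → run H
t=11: (idle)
t=12: (idle)
t=13: (idle)

context switches = 7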